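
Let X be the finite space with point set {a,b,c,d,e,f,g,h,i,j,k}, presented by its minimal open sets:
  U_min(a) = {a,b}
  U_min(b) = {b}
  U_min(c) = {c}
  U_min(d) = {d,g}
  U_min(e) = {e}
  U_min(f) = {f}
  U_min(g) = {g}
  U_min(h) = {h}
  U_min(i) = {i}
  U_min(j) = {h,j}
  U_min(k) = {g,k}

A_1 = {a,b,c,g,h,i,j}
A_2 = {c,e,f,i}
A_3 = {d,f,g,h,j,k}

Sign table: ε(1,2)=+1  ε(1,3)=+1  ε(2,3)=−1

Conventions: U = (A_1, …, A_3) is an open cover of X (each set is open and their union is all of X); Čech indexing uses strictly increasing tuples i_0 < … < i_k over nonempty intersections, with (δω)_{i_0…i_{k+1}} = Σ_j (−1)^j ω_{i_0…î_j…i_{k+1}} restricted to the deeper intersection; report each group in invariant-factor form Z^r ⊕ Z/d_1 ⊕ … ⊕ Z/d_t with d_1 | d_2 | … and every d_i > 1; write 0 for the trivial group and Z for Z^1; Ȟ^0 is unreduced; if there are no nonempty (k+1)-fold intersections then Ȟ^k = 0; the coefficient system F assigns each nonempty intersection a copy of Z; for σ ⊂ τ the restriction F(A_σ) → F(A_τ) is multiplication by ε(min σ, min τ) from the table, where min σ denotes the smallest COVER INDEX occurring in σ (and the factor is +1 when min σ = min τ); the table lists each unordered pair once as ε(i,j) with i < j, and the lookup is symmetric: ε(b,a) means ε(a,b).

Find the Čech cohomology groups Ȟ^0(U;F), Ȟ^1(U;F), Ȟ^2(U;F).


Ȟ^0(U;F) ≅ 0; Ȟ^1(U;F) ≅ Z/2; Ȟ^2(U;F) ≅ 0

nonempty overlaps:
  A12={c,i} A13={g,h,j} A23={f}
C dims 3,3; δ0: rk 3, SNF 1^2·2
degree 0: 3−3−0 = 0 → Ȟ^0 ≅ 0
degree 1: 3−0−3 = 0 plus torsion [2] → Ȟ^1 ≅ Z/2
degree 2: 0−0−0 = 0 → Ȟ^2 ≅ 0


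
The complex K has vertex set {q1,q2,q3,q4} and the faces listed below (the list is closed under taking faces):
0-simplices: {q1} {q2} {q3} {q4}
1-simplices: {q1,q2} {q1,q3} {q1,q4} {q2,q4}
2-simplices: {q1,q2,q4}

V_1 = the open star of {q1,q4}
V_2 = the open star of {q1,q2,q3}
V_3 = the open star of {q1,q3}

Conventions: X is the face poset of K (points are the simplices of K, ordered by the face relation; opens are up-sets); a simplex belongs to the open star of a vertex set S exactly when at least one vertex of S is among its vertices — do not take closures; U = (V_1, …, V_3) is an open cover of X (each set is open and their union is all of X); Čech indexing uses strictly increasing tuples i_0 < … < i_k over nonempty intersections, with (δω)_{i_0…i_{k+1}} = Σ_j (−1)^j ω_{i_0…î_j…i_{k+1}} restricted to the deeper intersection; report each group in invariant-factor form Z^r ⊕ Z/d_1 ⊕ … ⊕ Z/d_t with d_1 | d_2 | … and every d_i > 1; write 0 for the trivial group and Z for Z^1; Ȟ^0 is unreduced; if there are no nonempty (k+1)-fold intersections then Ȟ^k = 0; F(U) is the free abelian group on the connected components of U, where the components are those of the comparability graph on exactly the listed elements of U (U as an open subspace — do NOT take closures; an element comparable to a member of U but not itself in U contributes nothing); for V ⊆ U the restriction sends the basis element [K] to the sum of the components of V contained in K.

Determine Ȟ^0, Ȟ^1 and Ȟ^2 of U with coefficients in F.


Ȟ^0 = Z, Ȟ^1 = 0 and Ȟ^2 = 0

nonempty intersections:
  V1={{q1},{q4},{q1,q2},{q1,q3},{q1,q4},{q2,q4},{q1,q2,q4}} V2={{q1},{q2},{q3},{q1,q2},{q1,q3},{q1,q4},{q2,q4},{q1,q2,q4}} V3={{q1},{q3},{q1,q2},{q1,q3},{q1,q4},{q1,q2,q4}}
  V12={{q1},{q1,q2},{q1,q3},{q1,q4},{q2,q4},{q1,q2,q4}} V13={{q1},{q1,q2},{q1,q3},{q1,q4},{q1,q2,q4}} V23={{q1},{q3},{q1,q2},{q1,q3},{q1,q4},{q1,q2,q4}}
  V123={{q1},{q1,q2},{q1,q3},{q1,q4},{q1,q2,q4}}
components per intersection:
  V1: {{q1},{q4},{q1,q2},{q1,q3},{q1,q4},{q2,q4},{q1,q2,q4}}
  V2: {{q1},{q2},{q3},{q1,q2},{q1,q3},{q1,q4},{q2,q4},{q1,q2,q4}}
  V3: {{q1},{q3},{q1,q2},{q1,q3},{q1,q4},{q1,q2,q4}}
  V12: {{q1},{q1,q2},{q1,q3},{q1,q4},{q2,q4},{q1,q2,q4}}
  V13: {{q1},{q1,q2},{q1,q3},{q1,q4},{q1,q2,q4}}
  V23: {{q1},{q3},{q1,q2},{q1,q3},{q1,q4},{q1,q2,q4}}
  V123: {{q1},{q1,q2},{q1,q3},{q1,q4},{q1,q2,q4}}
C dims 3,3,1; δ0: rk 2, SNF 1^2; δ1: rk 1, SNF 1^1
Ȟ^0: (3−2)−0=1 ⇒ Z
Ȟ^1: (3−1)−2=0 ⇒ 0
Ȟ^2: (1−0)−1=0 ⇒ 0


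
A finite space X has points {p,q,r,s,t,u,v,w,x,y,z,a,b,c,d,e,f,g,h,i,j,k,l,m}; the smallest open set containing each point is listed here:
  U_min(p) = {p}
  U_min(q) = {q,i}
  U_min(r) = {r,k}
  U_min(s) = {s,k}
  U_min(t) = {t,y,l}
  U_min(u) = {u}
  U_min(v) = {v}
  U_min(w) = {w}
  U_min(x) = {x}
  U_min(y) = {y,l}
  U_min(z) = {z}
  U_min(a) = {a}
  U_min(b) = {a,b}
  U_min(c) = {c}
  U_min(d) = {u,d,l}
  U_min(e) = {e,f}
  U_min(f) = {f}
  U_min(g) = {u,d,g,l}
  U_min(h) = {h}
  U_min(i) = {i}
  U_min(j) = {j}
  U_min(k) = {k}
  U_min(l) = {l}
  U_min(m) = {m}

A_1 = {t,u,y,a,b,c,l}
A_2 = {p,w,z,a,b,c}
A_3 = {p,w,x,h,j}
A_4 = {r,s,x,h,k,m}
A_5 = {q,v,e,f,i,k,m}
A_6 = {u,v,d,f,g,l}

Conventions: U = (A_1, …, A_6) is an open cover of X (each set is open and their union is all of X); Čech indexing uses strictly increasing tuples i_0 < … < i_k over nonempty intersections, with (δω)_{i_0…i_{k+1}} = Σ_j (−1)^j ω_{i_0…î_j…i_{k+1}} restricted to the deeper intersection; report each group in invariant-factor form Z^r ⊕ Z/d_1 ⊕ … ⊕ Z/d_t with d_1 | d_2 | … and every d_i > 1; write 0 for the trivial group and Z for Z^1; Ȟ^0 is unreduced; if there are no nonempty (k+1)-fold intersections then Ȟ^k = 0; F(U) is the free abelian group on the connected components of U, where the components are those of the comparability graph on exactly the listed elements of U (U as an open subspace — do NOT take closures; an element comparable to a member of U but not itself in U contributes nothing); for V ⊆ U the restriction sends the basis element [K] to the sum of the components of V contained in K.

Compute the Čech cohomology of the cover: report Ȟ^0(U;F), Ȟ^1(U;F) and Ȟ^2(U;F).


Ȟ^0(U;F) ≅ Z^14, Ȟ^1(U;F) ≅ 0, Ȟ^2(U;F) ≅ 0

nonempty overlaps:
  A12={a,b,c} A16={u,l} A23={p,w} A34={x,h} A45={k,m} A56={v,f}
components per intersection:
  A1: {t,y,l} {u} {a,b} {c}
  A2: {p} {w} {z} {a,b} {c}
  A3: {p} {w} {x} {h} {j}
  A4: {r,s,k} {x} {h} {m}
  A5: {q,i} {v} {e,f} {k} {m}
  A6: {u,d,g,l} {v} {f}
  A12: {a,b} {c}
  A16: {u} {l}
  A23: {p} {w}
  A34: {x} {h}
  A45: {k} {m}
  A56: {v} {f}
C dims 26,12; δ0: rk 12, SNF 1^12
degree 0: 26−12−0 = 14 → Ȟ^0 ≅ Z^14
degree 1: 12−0−12 = 0 → Ȟ^1 ≅ 0
degree 2: 0−0−0 = 0 → Ȟ^2 ≅ 0


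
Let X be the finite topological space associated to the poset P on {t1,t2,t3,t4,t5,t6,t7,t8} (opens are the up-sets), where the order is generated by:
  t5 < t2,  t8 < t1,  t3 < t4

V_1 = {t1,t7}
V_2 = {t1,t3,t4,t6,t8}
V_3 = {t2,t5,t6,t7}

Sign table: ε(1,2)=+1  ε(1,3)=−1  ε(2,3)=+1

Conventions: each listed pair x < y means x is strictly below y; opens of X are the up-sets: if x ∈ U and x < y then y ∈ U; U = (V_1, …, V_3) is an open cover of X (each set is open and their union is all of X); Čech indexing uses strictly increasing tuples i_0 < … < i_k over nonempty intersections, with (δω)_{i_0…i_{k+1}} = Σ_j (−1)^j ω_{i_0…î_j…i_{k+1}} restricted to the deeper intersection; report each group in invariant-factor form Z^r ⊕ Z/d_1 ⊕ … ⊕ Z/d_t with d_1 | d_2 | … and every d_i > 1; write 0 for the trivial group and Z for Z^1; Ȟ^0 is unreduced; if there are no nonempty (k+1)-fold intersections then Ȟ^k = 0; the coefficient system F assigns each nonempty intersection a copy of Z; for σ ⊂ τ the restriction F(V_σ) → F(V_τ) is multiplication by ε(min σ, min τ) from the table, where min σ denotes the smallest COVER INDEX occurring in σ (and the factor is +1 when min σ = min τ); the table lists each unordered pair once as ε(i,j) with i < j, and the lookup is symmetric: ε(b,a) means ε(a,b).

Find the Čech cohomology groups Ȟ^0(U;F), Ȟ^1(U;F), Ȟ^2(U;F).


Ȟ^0(U;F) ≅ 0, Ȟ^1(U;F) ≅ Z/2 and Ȟ^2(U;F) ≅ 0

cover nerve:
  V12={t1} V13={t7} V23={t6}
C dims 3,3; δ0: rk 3, SNF 1^2·2
Ȟ^0: (3−3)−0=0 ⇒ 0
Ȟ^1: (3−0)−3=0 plus torsion [2] ⇒ Z/2
Ȟ^2: (0−0)−0=0 ⇒ 0


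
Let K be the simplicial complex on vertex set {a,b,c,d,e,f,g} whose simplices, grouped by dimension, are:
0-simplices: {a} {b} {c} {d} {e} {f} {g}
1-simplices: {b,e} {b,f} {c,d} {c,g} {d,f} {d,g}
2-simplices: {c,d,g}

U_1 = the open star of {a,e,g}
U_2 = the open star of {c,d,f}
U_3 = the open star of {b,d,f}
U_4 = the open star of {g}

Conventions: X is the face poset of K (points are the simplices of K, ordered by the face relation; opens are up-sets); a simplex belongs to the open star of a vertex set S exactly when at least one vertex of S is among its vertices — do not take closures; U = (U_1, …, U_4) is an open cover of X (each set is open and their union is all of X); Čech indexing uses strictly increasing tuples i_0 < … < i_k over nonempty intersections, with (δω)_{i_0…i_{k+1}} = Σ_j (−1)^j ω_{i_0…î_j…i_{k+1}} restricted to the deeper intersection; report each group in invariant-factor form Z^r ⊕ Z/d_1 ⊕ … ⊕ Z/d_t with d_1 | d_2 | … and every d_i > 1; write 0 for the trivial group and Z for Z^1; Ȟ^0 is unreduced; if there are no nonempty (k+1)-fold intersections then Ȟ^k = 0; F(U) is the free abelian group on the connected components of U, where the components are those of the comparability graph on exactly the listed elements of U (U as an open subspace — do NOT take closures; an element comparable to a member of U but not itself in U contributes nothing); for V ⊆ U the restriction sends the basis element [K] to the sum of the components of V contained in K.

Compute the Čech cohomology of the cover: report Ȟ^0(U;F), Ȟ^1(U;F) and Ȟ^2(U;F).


cover nerve:
  U1={{a},{e},{g},{b,e},{c,g},{d,g},{c,d,g}} U2={{c},{d},{f},{b,f},{c,d},{c,g},{d,f},{d,g},{c,d,g}} U3={{b},{d},{f},{b,e},{b,f},{c,d},{d,f},{d,g},{c,d,g}} U4={{g},{c,g},{d,g},{c,d,g}}
  U12={{c,g},{d,g},{c,d,g}} U13={{b,e},{d,g},{c,d,g}} U14={{g},{c,g},{d,g},{c,d,g}} U23={{d},{f},{b,f},{c,d},{d,f},{d,g},{c,d,g}} U24={{c,g},{d,g},{c,d,g}} U34={{d,g},{c,d,g}}
  U123={{d,g},{c,d,g}} U124={{c,g},{d,g},{c,d,g}} U134={{d,g},{c,d,g}} U234={{d,g},{c,d,g}}
  U1234={{d,g},{c,d,g}}
components per intersection:
  U1: {{a}} {{e},{b,e}} {{g},{c,g},{d,g},{c,d,g}}
  U2: {{c},{d},{f},{b,f},{c,d},{c,g},{d,f},{d,g},{c,d,g}}
  U3: {{b},{d},{f},{b,e},{b,f},{c,d},{d,f},{d,g},{c,d,g}}
  U4: {{g},{c,g},{d,g},{c,d,g}}
  U12: {{c,g},{d,g},{c,d,g}}
  U13: {{b,e}} {{d,g},{c,d,g}}
  U14: {{g},{c,g},{d,g},{c,d,g}}
  U23: {{d},{f},{b,f},{c,d},{d,f},{d,g},{c,d,g}}
  U24: {{c,g},{d,g},{c,d,g}}
  U34: {{d,g},{c,d,g}}
  U123: {{d,g},{c,d,g}}
  U124: {{c,g},{d,g},{c,d,g}}
  U134: {{d,g},{c,d,g}}
  U234: {{d,g},{c,d,g}}
  U1234: {{d,g},{c,d,g}}
C dims 6,7,4,1; δ0: rk 4, SNF 1^4; δ1: rk 3, SNF 1^3; δ2: rk 1, SNF 1^1
Ȟ^0: (6−4)−0=2 ⇒ Z^2
Ȟ^1: (7−3)−4=0 ⇒ 0
Ȟ^2: (4−1)−3=0 ⇒ 0

Ȟ^0 ≅ Z^2,  Ȟ^1 ≅ 0,  Ȟ^2 ≅ 0


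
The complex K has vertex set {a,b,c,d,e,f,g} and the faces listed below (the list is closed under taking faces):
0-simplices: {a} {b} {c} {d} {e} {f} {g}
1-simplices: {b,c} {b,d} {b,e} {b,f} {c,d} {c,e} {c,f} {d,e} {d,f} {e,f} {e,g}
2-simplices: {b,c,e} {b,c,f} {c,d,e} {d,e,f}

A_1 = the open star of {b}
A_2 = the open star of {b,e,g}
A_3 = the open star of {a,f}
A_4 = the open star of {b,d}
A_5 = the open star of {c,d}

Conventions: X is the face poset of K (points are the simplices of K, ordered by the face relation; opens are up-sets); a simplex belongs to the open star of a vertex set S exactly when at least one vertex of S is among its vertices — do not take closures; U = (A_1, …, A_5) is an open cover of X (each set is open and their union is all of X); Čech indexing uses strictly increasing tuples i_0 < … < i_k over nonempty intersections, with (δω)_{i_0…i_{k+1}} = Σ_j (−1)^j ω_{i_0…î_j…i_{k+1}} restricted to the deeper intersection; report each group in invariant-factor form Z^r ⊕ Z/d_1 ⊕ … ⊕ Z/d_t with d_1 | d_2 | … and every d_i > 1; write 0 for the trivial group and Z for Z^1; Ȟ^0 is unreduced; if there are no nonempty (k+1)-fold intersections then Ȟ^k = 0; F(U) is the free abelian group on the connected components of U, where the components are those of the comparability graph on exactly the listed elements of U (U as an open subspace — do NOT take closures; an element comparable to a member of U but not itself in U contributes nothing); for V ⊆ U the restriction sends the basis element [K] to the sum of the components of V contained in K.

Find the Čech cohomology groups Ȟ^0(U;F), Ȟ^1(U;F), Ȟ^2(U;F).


Ȟ^0(U;F) ≅ Z^2,  Ȟ^1(U;F) ≅ Z^2,  Ȟ^2(U;F) ≅ 0

nerve of the cover:
  A1={{b},{b,c},{b,d},{b,e},{b,f},{b,c,e},{b,c,f}} A2={{b},{e},{g},{b,c},{b,d},{b,e},{b,f},{c,e},{d,e},{e,f},{e,g},{b,c,e},{b,c,f},{c,d,e},{d,e,f}} A3={{a},{f},{b,f},{c,f},{d,f},{e,f},{b,c,f},{d,e,f}} A4={{b},{d},{b,c},{b,d},{b,e},{b,f},{c,d},{d,e},{d,f},{b,c,e},{b,c,f},{c,d,e},{d,e,f}} A5={{c},{d},{b,c},{b,d},{c,d},{c,e},{c,f},{d,e},{d,f},{b,c,e},{b,c,f},{c,d,e},{d,e,f}}
  A12={{b},{b,c},{b,d},{b,e},{b,f},{b,c,e},{b,c,f}} A13={{b,f},{b,c,f}} A14={{b},{b,c},{b,d},{b,e},{b,f},{b,c,e},{b,c,f}} A15={{b,c},{b,d},{b,c,e},{b,c,f}} A23={{b,f},{e,f},{b,c,f},{d,e,f}} A24={{b},{b,c},{b,d},{b,e},{b,f},{d,e},{b,c,e},{b,c,f},{c,d,e},{d,e,f}} A25={{b,c},{b,d},{c,e},{d,e},{b,c,e},{b,c,f},{c,d,e},{d,e,f}} A34={{b,f},{d,f},{b,c,f},{d,e,f}} A35={{c,f},{d,f},{b,c,f},{d,e,f}} A45={{d},{b,c},{b,d},{c,d},{d,e},{d,f},{b,c,e},{b,c,f},{c,d,e},{d,e,f}}
  A123={{b,f},{b,c,f}} A124={{b},{b,c},{b,d},{b,e},{b,f},{b,c,e},{b,c,f}} A125={{b,c},{b,d},{b,c,e},{b,c,f}} A134={{b,f},{b,c,f}} A135={{b,c,f}} A145={{b,c},{b,d},{b,c,e},{b,c,f}} A234={{b,f},{b,c,f},{d,e,f}} A235={{b,c,f},{d,e,f}} A245={{b,c},{b,d},{d,e},{b,c,e},{b,c,f},{c,d,e},{d,e,f}} A345={{d,f},{b,c,f},{d,e,f}}
  A1234={{b,f},{b,c,f}} A1235={{b,c,f}} A1245={{b,c},{b,d},{b,c,e},{b,c,f}} A1345={{b,c,f}} A2345={{b,c,f},{d,e,f}}
  A12345={{b,c,f}}
components per intersection:
  A1: {{b},{b,c},{b,d},{b,e},{b,f},{b,c,e},{b,c,f}}
  A2: {{b},{e},{g},{b,c},{b,d},{b,e},{b,f},{c,e},{d,e},{e,f},{e,g},{b,c,e},{b,c,f},{c,d,e},{d,e,f}}
  A3: {{a}} {{f},{b,f},{c,f},{d,f},{e,f},{b,c,f},{d,e,f}}
  A4: {{b},{d},{b,c},{b,d},{b,e},{b,f},{c,d},{d,e},{d,f},{b,c,e},{b,c,f},{c,d,e},{d,e,f}}
  A5: {{c},{d},{b,c},{b,d},{c,d},{c,e},{c,f},{d,e},{d,f},{b,c,e},{b,c,f},{c,d,e},{d,e,f}}
  A12: {{b},{b,c},{b,d},{b,e},{b,f},{b,c,e},{b,c,f}}
  A13: {{b,f},{b,c,f}}
  A14: {{b},{b,c},{b,d},{b,e},{b,f},{b,c,e},{b,c,f}}
  A15: {{b,c},{b,c,e},{b,c,f}} {{b,d}}
  A23: {{b,f},{b,c,f}} {{e,f},{d,e,f}}
  A24: {{b},{b,c},{b,d},{b,e},{b,f},{b,c,e},{b,c,f}} {{d,e},{c,d,e},{d,e,f}}
  A25: {{b,c},{c,e},{d,e},{b,c,e},{b,c,f},{c,d,e},{d,e,f}} {{b,d}}
  A34: {{b,f},{b,c,f}} {{d,f},{d,e,f}}
  A35: {{c,f},{b,c,f}} {{d,f},{d,e,f}}
  A45: {{d},{b,d},{c,d},{d,e},{d,f},{c,d,e},{d,e,f}} {{b,c},{b,c,e},{b,c,f}}
  A123: {{b,f},{b,c,f}}
  A124: {{b},{b,c},{b,d},{b,e},{b,f},{b,c,e},{b,c,f}}
  A125: {{b,c},{b,c,e},{b,c,f}} {{b,d}}
  A134: {{b,f},{b,c,f}}
  A135: {{b,c,f}}
  A145: {{b,c},{b,c,e},{b,c,f}} {{b,d}}
  A234: {{b,f},{b,c,f}} {{d,e,f}}
  A235: {{b,c,f}} {{d,e,f}}
  A245: {{b,c},{b,c,e},{b,c,f}} {{b,d}} {{d,e},{c,d,e},{d,e,f}}
  A345: {{d,f},{d,e,f}} {{b,c,f}}
  A1234: {{b,f},{b,c,f}}
  A1235: {{b,c,f}}
  A1245: {{b,c},{b,c,e},{b,c,f}} {{b,d}}
  A1345: {{b,c,f}}
  A2345: {{b,c,f}} {{d,e,f}}
  A12345: {{b,c,f}}
C dims 6,17,17,7; δ0: rk 4, SNF 1^4; δ1: rk 11, SNF 1^11; δ2: rk 6, SNF 1^6
Ȟ^0 = (6 − 4) − 0 = 2, so Ȟ^0 ≅ Z^2
Ȟ^1 = (17 − 11) − 4 = 2, so Ȟ^1 ≅ Z^2
Ȟ^2 = (17 − 6) − 11 = 0, so Ȟ^2 ≅ 0


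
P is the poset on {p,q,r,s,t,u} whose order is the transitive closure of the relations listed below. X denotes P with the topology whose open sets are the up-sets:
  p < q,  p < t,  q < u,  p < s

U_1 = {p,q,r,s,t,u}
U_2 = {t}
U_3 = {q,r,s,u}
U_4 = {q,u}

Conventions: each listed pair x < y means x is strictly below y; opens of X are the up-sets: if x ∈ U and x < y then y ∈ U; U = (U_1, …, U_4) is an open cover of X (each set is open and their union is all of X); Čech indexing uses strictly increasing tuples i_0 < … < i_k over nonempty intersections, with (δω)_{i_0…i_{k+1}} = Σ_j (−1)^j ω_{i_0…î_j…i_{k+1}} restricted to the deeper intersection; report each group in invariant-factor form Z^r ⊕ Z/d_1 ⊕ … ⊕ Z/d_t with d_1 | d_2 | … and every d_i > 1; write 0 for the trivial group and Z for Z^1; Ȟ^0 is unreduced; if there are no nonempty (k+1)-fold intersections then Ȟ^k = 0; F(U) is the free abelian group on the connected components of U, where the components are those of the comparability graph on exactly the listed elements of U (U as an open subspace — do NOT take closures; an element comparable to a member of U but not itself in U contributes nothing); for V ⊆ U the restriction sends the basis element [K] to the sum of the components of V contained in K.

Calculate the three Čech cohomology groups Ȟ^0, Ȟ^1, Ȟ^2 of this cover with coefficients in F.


nerve simplices:
  U12={t} U13={q,r,s,u} U14={q,u} U34={q,u}
  U134={q,u}
components per intersection:
  U1: {p,q,s,t,u} {r}
  U2: {t}
  U3: {q,u} {r} {s}
  U4: {q,u}
  U12: {t}
  U13: {q,u} {r} {s}
  U14: {q,u}
  U34: {q,u}
  U134: {q,u}
C dims 7,6,1; δ0: rk 5, SNF 1^5; δ1: rk 1, SNF 1^1
degree 0: 7−5−0 = 2 → Ȟ^0 ≅ Z^2
degree 1: 6−1−5 = 0 → Ȟ^1 ≅ 0
degree 2: 1−0−1 = 0 → Ȟ^2 ≅ 0

Ȟ^0(U;F) ≅ Z^2, Ȟ^1(U;F) ≅ 0, Ȟ^2(U;F) ≅ 0


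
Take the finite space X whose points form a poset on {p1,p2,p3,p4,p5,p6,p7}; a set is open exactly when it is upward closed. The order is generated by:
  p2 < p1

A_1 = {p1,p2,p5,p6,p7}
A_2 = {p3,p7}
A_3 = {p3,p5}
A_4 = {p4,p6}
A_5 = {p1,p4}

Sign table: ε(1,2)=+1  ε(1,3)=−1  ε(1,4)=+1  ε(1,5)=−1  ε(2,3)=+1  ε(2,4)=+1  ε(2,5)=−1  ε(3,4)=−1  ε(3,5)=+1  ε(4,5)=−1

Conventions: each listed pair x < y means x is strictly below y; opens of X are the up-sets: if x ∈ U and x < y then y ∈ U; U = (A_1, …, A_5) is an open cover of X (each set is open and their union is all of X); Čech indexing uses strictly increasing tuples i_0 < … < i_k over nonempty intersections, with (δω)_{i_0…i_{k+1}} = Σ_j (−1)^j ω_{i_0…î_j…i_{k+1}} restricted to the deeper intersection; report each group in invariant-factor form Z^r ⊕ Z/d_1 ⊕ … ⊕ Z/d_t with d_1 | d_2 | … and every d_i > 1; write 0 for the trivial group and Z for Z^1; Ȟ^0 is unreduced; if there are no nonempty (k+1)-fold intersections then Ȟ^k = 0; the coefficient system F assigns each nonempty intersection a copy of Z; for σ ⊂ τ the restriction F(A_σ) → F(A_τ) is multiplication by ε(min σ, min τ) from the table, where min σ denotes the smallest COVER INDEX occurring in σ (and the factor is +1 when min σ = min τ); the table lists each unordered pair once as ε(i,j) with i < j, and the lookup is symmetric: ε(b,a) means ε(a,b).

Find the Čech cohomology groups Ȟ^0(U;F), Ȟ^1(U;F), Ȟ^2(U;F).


nerve simplices:
  A12={p7} A13={p5} A14={p6} A15={p1} A23={p3} A45={p4}
C dims 5,6; δ0: rk 5, SNF 1^4·2
degree 0: 5−5−0 = 0 → Ȟ^0 ≅ 0
degree 1: 6−0−5 = 1 plus torsion [2] → Ȟ^1 ≅ Z ⊕ Z/2
degree 2: 0−0−0 = 0 → Ȟ^2 ≅ 0

Ȟ^0 = 0, Ȟ^1 = Z ⊕ Z/2, Ȟ^2 = 0


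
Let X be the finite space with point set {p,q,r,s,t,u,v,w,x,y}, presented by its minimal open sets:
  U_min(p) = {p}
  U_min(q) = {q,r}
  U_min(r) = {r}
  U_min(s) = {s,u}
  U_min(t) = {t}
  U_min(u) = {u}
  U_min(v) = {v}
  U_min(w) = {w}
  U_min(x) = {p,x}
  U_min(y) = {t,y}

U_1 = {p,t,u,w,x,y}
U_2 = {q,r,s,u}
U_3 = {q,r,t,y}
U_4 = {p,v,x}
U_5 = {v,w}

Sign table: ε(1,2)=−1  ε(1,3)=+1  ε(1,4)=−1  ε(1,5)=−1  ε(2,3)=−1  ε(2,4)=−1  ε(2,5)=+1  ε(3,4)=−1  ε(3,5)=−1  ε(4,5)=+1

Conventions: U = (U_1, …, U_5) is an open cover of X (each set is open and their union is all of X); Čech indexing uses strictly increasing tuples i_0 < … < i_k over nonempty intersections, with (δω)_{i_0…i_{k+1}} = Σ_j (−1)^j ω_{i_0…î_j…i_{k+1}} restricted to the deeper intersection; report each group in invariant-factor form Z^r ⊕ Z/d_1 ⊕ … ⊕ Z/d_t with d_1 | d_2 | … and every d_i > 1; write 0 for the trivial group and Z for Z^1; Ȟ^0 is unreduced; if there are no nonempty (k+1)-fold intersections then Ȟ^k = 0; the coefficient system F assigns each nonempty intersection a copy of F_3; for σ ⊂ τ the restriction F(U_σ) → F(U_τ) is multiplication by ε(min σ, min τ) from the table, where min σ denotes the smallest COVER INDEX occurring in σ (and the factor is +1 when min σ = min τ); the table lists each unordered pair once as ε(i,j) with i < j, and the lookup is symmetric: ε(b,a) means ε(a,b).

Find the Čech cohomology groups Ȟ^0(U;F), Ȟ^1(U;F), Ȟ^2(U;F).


nerve simplices:
  U12={u} U13={t,y} U14={p,x} U15={w} U23={q,r} U45={v}
C dims 5,6; δ0: rk_F3 4
degree 0: 5−4−0 = 1 → Ȟ^0 ≅ Z/3
degree 1: 6−0−4 = 2 → Ȟ^1 ≅ Z/3 ⊕ Z/3
degree 2: 0−0−0 = 0 → Ȟ^2 ≅ 0

Ȟ^0 ≅ Z/3; Ȟ^1 ≅ Z/3 ⊕ Z/3; Ȟ^2 ≅ 0


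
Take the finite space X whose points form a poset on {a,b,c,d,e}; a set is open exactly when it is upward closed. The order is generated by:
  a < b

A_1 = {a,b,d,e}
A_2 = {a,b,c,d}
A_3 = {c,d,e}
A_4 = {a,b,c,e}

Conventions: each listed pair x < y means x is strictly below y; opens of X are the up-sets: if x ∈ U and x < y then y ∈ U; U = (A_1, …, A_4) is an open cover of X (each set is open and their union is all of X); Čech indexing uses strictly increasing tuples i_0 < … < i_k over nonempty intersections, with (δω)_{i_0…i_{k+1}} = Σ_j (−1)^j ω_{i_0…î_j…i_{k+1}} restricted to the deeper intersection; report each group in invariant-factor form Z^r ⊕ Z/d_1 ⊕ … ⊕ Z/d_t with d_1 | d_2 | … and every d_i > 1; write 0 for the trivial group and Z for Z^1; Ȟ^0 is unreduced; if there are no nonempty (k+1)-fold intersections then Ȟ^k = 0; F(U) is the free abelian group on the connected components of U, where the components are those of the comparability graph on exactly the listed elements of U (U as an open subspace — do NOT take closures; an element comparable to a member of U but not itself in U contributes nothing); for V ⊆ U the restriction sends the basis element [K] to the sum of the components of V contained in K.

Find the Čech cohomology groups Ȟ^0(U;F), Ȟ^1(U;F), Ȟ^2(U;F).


Ȟ^0(U;F) ≅ Z^4,  Ȟ^1(U;F) ≅ 0,  Ȟ^2(U;F) ≅ 0

nonempty intersections:
  A12={a,b,d} A13={d,e} A14={a,b,e} A23={c,d} A24={a,b,c} A34={c,e}
  A123={d} A124={a,b} A134={e} A234={c}
components per intersection:
  A1: {a,b} {d} {e}
  A2: {a,b} {c} {d}
  A3: {c} {d} {e}
  A4: {a,b} {c} {e}
  A12: {a,b} {d}
  A13: {d} {e}
  A14: {a,b} {e}
  A23: {c} {d}
  A24: {a,b} {c}
  A34: {c} {e}
  A123: {d}
  A124: {a,b}
  A134: {e}
  A234: {c}
C dims 12,12,4; δ0: rk 8, SNF 1^8; δ1: rk 4, SNF 1^4
Ȟ^0: (12−8)−0=4 ⇒ Z^4
Ȟ^1: (12−4)−8=0 ⇒ 0
Ȟ^2: (4−0)−4=0 ⇒ 0


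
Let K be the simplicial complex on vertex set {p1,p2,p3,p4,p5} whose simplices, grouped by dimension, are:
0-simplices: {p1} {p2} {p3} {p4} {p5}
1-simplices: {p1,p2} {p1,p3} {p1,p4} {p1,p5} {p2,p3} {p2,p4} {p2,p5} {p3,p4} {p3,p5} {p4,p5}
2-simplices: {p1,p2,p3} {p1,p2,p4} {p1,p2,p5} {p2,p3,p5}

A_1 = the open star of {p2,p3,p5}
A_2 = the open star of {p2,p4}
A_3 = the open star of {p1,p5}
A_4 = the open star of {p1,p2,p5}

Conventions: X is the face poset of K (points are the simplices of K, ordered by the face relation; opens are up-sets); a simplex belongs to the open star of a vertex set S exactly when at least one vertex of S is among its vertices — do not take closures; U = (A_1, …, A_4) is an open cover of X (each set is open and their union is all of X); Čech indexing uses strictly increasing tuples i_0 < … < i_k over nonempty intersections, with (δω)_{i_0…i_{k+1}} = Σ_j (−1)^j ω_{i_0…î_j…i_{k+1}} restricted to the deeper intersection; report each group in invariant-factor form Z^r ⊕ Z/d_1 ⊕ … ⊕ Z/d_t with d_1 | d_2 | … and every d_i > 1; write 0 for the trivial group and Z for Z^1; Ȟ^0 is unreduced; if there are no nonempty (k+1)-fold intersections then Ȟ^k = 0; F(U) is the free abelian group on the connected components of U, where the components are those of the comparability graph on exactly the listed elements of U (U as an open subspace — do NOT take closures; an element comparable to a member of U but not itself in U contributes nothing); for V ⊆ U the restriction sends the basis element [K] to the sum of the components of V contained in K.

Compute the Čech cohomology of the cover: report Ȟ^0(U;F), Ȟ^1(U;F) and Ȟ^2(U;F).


Ȟ^0 = Z; Ȟ^1 = Z^2; Ȟ^2 = 0

nerve of the cover:
  A1={{p2},{p3},{p5},{p1,p2},{p1,p3},{p1,p5},{p2,p3},{p2,p4},{p2,p5},{p3,p4},{p3,p5},{p4,p5},{p1,p2,p3},{p1,p2,p4},{p1,p2,p5},{p2,p3,p5}} A2={{p2},{p4},{p1,p2},{p1,p4},{p2,p3},{p2,p4},{p2,p5},{p3,p4},{p4,p5},{p1,p2,p3},{p1,p2,p4},{p1,p2,p5},{p2,p3,p5}} A3={{p1},{p5},{p1,p2},{p1,p3},{p1,p4},{p1,p5},{p2,p5},{p3,p5},{p4,p5},{p1,p2,p3},{p1,p2,p4},{p1,p2,p5},{p2,p3,p5}} A4={{p1},{p2},{p5},{p1,p2},{p1,p3},{p1,p4},{p1,p5},{p2,p3},{p2,p4},{p2,p5},{p3,p5},{p4,p5},{p1,p2,p3},{p1,p2,p4},{p1,p2,p5},{p2,p3,p5}}
  A12={{p2},{p1,p2},{p2,p3},{p2,p4},{p2,p5},{p3,p4},{p4,p5},{p1,p2,p3},{p1,p2,p4},{p1,p2,p5},{p2,p3,p5}} A13={{p5},{p1,p2},{p1,p3},{p1,p5},{p2,p5},{p3,p5},{p4,p5},{p1,p2,p3},{p1,p2,p4},{p1,p2,p5},{p2,p3,p5}} A14={{p2},{p5},{p1,p2},{p1,p3},{p1,p5},{p2,p3},{p2,p4},{p2,p5},{p3,p5},{p4,p5},{p1,p2,p3},{p1,p2,p4},{p1,p2,p5},{p2,p3,p5}} A23={{p1,p2},{p1,p4},{p2,p5},{p4,p5},{p1,p2,p3},{p1,p2,p4},{p1,p2,p5},{p2,p3,p5}} A24={{p2},{p1,p2},{p1,p4},{p2,p3},{p2,p4},{p2,p5},{p4,p5},{p1,p2,p3},{p1,p2,p4},{p1,p2,p5},{p2,p3,p5}} A34={{p1},{p5},{p1,p2},{p1,p3},{p1,p4},{p1,p5},{p2,p5},{p3,p5},{p4,p5},{p1,p2,p3},{p1,p2,p4},{p1,p2,p5},{p2,p3,p5}}
  A123={{p1,p2},{p2,p5},{p4,p5},{p1,p2,p3},{p1,p2,p4},{p1,p2,p5},{p2,p3,p5}} A124={{p2},{p1,p2},{p2,p3},{p2,p4},{p2,p5},{p4,p5},{p1,p2,p3},{p1,p2,p4},{p1,p2,p5},{p2,p3,p5}} A134={{p5},{p1,p2},{p1,p3},{p1,p5},{p2,p5},{p3,p5},{p4,p5},{p1,p2,p3},{p1,p2,p4},{p1,p2,p5},{p2,p3,p5}} A234={{p1,p2},{p1,p4},{p2,p5},{p4,p5},{p1,p2,p3},{p1,p2,p4},{p1,p2,p5},{p2,p3,p5}}
  A1234={{p1,p2},{p2,p5},{p4,p5},{p1,p2,p3},{p1,p2,p4},{p1,p2,p5},{p2,p3,p5}}
components per intersection:
  A1: {{p2},{p3},{p5},{p1,p2},{p1,p3},{p1,p5},{p2,p3},{p2,p4},{p2,p5},{p3,p4},{p3,p5},{p4,p5},{p1,p2,p3},{p1,p2,p4},{p1,p2,p5},{p2,p3,p5}}
  A2: {{p2},{p4},{p1,p2},{p1,p4},{p2,p3},{p2,p4},{p2,p5},{p3,p4},{p4,p5},{p1,p2,p3},{p1,p2,p4},{p1,p2,p5},{p2,p3,p5}}
  A3: {{p1},{p5},{p1,p2},{p1,p3},{p1,p4},{p1,p5},{p2,p5},{p3,p5},{p4,p5},{p1,p2,p3},{p1,p2,p4},{p1,p2,p5},{p2,p3,p5}}
  A4: {{p1},{p2},{p5},{p1,p2},{p1,p3},{p1,p4},{p1,p5},{p2,p3},{p2,p4},{p2,p5},{p3,p5},{p4,p5},{p1,p2,p3},{p1,p2,p4},{p1,p2,p5},{p2,p3,p5}}
  A12: {{p2},{p1,p2},{p2,p3},{p2,p4},{p2,p5},{p1,p2,p3},{p1,p2,p4},{p1,p2,p5},{p2,p3,p5}} {{p3,p4}} {{p4,p5}}
  A13: {{p5},{p1,p2},{p1,p3},{p1,p5},{p2,p5},{p3,p5},{p4,p5},{p1,p2,p3},{p1,p2,p4},{p1,p2,p5},{p2,p3,p5}}
  A14: {{p2},{p5},{p1,p2},{p1,p3},{p1,p5},{p2,p3},{p2,p4},{p2,p5},{p3,p5},{p4,p5},{p1,p2,p3},{p1,p2,p4},{p1,p2,p5},{p2,p3,p5}}
  A23: {{p1,p2},{p1,p4},{p2,p5},{p1,p2,p3},{p1,p2,p4},{p1,p2,p5},{p2,p3,p5}} {{p4,p5}}
  A24: {{p2},{p1,p2},{p1,p4},{p2,p3},{p2,p4},{p2,p5},{p1,p2,p3},{p1,p2,p4},{p1,p2,p5},{p2,p3,p5}} {{p4,p5}}
  A34: {{p1},{p5},{p1,p2},{p1,p3},{p1,p4},{p1,p5},{p2,p5},{p3,p5},{p4,p5},{p1,p2,p3},{p1,p2,p4},{p1,p2,p5},{p2,p3,p5}}
  A123: {{p1,p2},{p2,p5},{p1,p2,p3},{p1,p2,p4},{p1,p2,p5},{p2,p3,p5}} {{p4,p5}}
  A124: {{p2},{p1,p2},{p2,p3},{p2,p4},{p2,p5},{p1,p2,p3},{p1,p2,p4},{p1,p2,p5},{p2,p3,p5}} {{p4,p5}}
  A134: {{p5},{p1,p2},{p1,p3},{p1,p5},{p2,p5},{p3,p5},{p4,p5},{p1,p2,p3},{p1,p2,p4},{p1,p2,p5},{p2,p3,p5}}
  A234: {{p1,p2},{p1,p4},{p2,p5},{p1,p2,p3},{p1,p2,p4},{p1,p2,p5},{p2,p3,p5}} {{p4,p5}}
  A1234: {{p1,p2},{p2,p5},{p1,p2,p3},{p1,p2,p4},{p1,p2,p5},{p2,p3,p5}} {{p4,p5}}
C dims 4,10,7,2; δ0: rk 3, SNF 1^3; δ1: rk 5, SNF 1^5; δ2: rk 2, SNF 1^2
Ȟ^0 = (4 − 3) − 0 = 1, so Ȟ^0 ≅ Z
Ȟ^1 = (10 − 5) − 3 = 2, so Ȟ^1 ≅ Z^2
Ȟ^2 = (7 − 2) − 5 = 0, so Ȟ^2 ≅ 0


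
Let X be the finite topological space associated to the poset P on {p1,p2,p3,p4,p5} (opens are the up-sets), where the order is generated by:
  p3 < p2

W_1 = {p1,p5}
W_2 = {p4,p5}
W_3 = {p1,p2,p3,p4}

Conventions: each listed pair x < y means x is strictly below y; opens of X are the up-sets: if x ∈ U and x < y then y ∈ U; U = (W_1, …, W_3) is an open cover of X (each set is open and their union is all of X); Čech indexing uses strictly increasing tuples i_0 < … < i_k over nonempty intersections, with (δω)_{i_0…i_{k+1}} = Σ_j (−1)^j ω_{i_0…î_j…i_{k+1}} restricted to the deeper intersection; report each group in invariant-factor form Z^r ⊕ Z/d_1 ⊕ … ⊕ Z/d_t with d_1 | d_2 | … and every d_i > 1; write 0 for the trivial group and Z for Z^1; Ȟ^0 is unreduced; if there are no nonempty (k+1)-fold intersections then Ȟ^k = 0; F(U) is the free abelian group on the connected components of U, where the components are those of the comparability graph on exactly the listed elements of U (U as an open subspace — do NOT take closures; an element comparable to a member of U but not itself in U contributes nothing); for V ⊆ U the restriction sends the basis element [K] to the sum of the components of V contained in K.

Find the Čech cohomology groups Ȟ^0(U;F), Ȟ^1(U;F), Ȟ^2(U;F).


Ȟ^0 = Z^4; Ȟ^1 = 0; Ȟ^2 = 0

nonempty overlaps:
  W12={p5} W13={p1} W23={p4}
components per intersection:
  W1: {p1} {p5}
  W2: {p4} {p5}
  W3: {p1} {p2,p3} {p4}
  W12: {p5}
  W13: {p1}
  W23: {p4}
C dims 7,3; δ0: rk 3, SNF 1^3
degree 0: 7−3−0 = 4 → Ȟ^0 ≅ Z^4
degree 1: 3−0−3 = 0 → Ȟ^1 ≅ 0
degree 2: 0−0−0 = 0 → Ȟ^2 ≅ 0


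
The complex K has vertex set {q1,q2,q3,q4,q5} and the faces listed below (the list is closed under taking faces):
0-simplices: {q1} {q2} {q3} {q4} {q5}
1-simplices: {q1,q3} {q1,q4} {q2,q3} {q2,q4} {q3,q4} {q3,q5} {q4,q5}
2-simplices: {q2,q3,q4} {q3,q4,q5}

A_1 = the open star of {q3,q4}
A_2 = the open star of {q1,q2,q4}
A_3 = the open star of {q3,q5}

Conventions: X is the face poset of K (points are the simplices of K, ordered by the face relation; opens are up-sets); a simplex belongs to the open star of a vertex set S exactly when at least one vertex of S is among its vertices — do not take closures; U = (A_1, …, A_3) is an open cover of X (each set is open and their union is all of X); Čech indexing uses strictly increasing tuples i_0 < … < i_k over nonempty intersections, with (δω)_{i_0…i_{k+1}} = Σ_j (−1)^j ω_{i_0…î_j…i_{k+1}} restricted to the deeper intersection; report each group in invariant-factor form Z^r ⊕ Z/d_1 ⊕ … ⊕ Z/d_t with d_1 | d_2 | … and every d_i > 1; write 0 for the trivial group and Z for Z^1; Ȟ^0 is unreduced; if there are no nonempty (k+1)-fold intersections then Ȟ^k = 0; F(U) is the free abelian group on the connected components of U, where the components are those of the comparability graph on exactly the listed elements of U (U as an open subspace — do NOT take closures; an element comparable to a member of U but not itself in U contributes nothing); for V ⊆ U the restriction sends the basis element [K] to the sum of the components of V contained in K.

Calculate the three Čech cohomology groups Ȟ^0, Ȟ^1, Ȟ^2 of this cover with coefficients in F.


Ȟ^0 ≅ Z; Ȟ^1 ≅ Z; Ȟ^2 ≅ 0

nonempty intersections:
  A1={{q3},{q4},{q1,q3},{q1,q4},{q2,q3},{q2,q4},{q3,q4},{q3,q5},{q4,q5},{q2,q3,q4},{q3,q4,q5}} A2={{q1},{q2},{q4},{q1,q3},{q1,q4},{q2,q3},{q2,q4},{q3,q4},{q4,q5},{q2,q3,q4},{q3,q4,q5}} A3={{q3},{q5},{q1,q3},{q2,q3},{q3,q4},{q3,q5},{q4,q5},{q2,q3,q4},{q3,q4,q5}}
  A12={{q4},{q1,q3},{q1,q4},{q2,q3},{q2,q4},{q3,q4},{q4,q5},{q2,q3,q4},{q3,q4,q5}} A13={{q3},{q1,q3},{q2,q3},{q3,q4},{q3,q5},{q4,q5},{q2,q3,q4},{q3,q4,q5}} A23={{q1,q3},{q2,q3},{q3,q4},{q4,q5},{q2,q3,q4},{q3,q4,q5}}
  A123={{q1,q3},{q2,q3},{q3,q4},{q4,q5},{q2,q3,q4},{q3,q4,q5}}
components per intersection:
  A1: {{q3},{q4},{q1,q3},{q1,q4},{q2,q3},{q2,q4},{q3,q4},{q3,q5},{q4,q5},{q2,q3,q4},{q3,q4,q5}}
  A2: {{q1},{q2},{q4},{q1,q3},{q1,q4},{q2,q3},{q2,q4},{q3,q4},{q4,q5},{q2,q3,q4},{q3,q4,q5}}
  A3: {{q3},{q5},{q1,q3},{q2,q3},{q3,q4},{q3,q5},{q4,q5},{q2,q3,q4},{q3,q4,q5}}
  A12: {{q4},{q1,q4},{q2,q3},{q2,q4},{q3,q4},{q4,q5},{q2,q3,q4},{q3,q4,q5}} {{q1,q3}}
  A13: {{q3},{q1,q3},{q2,q3},{q3,q4},{q3,q5},{q4,q5},{q2,q3,q4},{q3,q4,q5}}
  A23: {{q1,q3}} {{q2,q3},{q3,q4},{q4,q5},{q2,q3,q4},{q3,q4,q5}}
  A123: {{q1,q3}} {{q2,q3},{q3,q4},{q4,q5},{q2,q3,q4},{q3,q4,q5}}
C dims 3,5,2; δ0: rk 2, SNF 1^2; δ1: rk 2, SNF 1^2
Ȟ^0: (3−2)−0=1 ⇒ Z
Ȟ^1: (5−2)−2=1 ⇒ Z
Ȟ^2: (2−0)−2=0 ⇒ 0


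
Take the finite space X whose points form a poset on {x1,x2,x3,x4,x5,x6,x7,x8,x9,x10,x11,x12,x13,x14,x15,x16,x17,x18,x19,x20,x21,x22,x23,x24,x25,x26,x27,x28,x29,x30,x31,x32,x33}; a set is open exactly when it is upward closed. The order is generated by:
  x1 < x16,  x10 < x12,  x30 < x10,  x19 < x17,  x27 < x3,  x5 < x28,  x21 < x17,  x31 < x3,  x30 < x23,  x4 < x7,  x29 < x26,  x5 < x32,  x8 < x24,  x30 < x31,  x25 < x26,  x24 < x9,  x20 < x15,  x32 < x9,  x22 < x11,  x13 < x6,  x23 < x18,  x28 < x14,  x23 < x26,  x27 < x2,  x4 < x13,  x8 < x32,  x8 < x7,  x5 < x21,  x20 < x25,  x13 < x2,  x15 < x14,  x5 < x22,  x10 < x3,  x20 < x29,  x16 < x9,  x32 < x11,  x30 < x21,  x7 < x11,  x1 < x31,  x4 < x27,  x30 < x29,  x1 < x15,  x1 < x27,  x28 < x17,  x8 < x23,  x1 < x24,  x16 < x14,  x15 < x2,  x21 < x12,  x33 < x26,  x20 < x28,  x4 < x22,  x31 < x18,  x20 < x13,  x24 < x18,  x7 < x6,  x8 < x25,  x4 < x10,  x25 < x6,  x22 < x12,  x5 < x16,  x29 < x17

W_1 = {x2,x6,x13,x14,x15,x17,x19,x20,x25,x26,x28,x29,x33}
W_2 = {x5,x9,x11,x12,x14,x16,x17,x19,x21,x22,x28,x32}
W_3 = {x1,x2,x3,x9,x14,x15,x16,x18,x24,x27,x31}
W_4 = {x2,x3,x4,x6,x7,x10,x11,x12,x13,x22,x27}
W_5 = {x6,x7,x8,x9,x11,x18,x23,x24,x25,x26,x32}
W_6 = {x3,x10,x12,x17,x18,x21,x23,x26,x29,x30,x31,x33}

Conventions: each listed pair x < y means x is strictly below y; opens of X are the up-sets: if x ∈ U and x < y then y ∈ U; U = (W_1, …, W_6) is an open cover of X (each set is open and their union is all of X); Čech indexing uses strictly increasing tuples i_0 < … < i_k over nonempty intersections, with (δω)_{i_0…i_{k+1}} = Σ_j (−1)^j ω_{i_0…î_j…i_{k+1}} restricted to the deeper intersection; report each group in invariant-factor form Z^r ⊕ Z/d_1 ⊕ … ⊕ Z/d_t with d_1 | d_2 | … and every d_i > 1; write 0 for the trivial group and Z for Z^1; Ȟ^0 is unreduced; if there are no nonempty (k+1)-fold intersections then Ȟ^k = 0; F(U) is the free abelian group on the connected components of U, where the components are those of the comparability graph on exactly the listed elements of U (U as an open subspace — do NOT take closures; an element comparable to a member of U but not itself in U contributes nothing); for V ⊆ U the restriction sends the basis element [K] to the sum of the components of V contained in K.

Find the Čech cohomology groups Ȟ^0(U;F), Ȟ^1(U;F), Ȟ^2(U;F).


Ȟ^0(U;F) ≅ Z, Ȟ^1(U;F) ≅ 0, Ȟ^2(U;F) ≅ Z/2

nerve simplices:
  W12={x14,x17,x19,x28} W13={x2,x14,x15} W14={x2,x6,x13} W15={x6,x25,x26} W16={x17,x26,x29,x33} W23={x9,x14,x16} W24={x11,x12,x22} W25={x9,x11,x32} W26={x12,x17,x21} W34={x2,x3,x27} W35={x9,x18,x24} W36={x3,x18,x31} W45={x6,x7,x11} W46={x3,x10,x12} W56={x18,x23,x26}
  W123={x14} W126={x17} W134={x2} W145={x6} W156={x26} W235={x9} W245={x11} W246={x12} W346={x3} W356={x18}
components per intersection:
  W1: {x2,x6,x13,x14,x15,x17,x19,x20,x25,x26,x28,x29,x33}
  W2: {x5,x9,x11,x12,x14,x16,x17,x19,x21,x22,x28,x32}
  W3: {x1,x2,x3,x9,x14,x15,x16,x18,x24,x27,x31}
  W4: {x2,x3,x4,x6,x7,x10,x11,x12,x13,x22,x27}
  W5: {x6,x7,x8,x9,x11,x18,x23,x24,x25,x26,x32}
  W6: {x3,x10,x12,x17,x18,x21,x23,x26,x29,x30,x31,x33}
  W12: {x14,x17,x19,x28}
  W13: {x2,x14,x15}
  W14: {x2,x6,x13}
  W15: {x6,x25,x26}
  W16: {x17,x26,x29,x33}
  W23: {x9,x14,x16}
  W24: {x11,x12,x22}
  W25: {x9,x11,x32}
  W26: {x12,x17,x21}
  W34: {x2,x3,x27}
  W35: {x9,x18,x24}
  W36: {x3,x18,x31}
  W45: {x6,x7,x11}
  W46: {x3,x10,x12}
  W56: {x18,x23,x26}
  W123: {x14}
  W126: {x17}
  W134: {x2}
  W145: {x6}
  W156: {x26}
  W235: {x9}
  W245: {x11}
  W246: {x12}
  W346: {x3}
  W356: {x18}
C dims 6,15,10; δ0: rk 5, SNF 1^5; δ1: rk 10, SNF 1^9·2
degree 0: 6−5−0 = 1 → Ȟ^0 ≅ Z
degree 1: 15−10−5 = 0 → Ȟ^1 ≅ 0
degree 2: 10−0−10 = 0 plus torsion [2] → Ȟ^2 ≅ Z/2


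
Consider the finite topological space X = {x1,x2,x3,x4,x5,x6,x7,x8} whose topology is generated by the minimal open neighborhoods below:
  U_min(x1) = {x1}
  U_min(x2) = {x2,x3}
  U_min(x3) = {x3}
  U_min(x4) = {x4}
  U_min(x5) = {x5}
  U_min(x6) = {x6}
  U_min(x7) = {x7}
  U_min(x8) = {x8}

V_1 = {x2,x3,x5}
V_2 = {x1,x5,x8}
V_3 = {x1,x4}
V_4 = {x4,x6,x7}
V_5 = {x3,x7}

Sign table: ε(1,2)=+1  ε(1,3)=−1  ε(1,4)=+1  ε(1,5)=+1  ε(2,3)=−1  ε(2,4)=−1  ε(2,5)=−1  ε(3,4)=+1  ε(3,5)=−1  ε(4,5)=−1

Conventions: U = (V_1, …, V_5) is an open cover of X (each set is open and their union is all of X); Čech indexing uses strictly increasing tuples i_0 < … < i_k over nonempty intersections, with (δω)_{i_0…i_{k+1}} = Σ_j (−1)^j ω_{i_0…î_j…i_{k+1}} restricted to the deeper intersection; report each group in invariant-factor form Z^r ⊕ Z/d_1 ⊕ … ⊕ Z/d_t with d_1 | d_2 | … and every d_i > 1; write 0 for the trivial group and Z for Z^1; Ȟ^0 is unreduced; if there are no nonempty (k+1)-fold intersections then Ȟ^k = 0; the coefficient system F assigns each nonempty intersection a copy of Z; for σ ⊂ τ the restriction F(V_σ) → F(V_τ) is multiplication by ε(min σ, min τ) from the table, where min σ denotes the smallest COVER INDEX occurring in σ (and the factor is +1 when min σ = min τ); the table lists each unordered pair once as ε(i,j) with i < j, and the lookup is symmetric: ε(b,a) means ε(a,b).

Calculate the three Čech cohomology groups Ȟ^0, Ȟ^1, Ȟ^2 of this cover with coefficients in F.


Ȟ^0 ≅ Z, Ȟ^1 ≅ Z, Ȟ^2 ≅ 0

nerve of the cover:
  V12={x5} V15={x3} V23={x1} V34={x4} V45={x7}
C dims 5,5; δ0: rk 4, SNF 1^4
Ȟ^0 = (5 − 4) − 0 = 1, so Ȟ^0 ≅ Z
Ȟ^1 = (5 − 0) − 4 = 1, so Ȟ^1 ≅ Z
Ȟ^2 = (0 − 0) − 0 = 0, so Ȟ^2 ≅ 0


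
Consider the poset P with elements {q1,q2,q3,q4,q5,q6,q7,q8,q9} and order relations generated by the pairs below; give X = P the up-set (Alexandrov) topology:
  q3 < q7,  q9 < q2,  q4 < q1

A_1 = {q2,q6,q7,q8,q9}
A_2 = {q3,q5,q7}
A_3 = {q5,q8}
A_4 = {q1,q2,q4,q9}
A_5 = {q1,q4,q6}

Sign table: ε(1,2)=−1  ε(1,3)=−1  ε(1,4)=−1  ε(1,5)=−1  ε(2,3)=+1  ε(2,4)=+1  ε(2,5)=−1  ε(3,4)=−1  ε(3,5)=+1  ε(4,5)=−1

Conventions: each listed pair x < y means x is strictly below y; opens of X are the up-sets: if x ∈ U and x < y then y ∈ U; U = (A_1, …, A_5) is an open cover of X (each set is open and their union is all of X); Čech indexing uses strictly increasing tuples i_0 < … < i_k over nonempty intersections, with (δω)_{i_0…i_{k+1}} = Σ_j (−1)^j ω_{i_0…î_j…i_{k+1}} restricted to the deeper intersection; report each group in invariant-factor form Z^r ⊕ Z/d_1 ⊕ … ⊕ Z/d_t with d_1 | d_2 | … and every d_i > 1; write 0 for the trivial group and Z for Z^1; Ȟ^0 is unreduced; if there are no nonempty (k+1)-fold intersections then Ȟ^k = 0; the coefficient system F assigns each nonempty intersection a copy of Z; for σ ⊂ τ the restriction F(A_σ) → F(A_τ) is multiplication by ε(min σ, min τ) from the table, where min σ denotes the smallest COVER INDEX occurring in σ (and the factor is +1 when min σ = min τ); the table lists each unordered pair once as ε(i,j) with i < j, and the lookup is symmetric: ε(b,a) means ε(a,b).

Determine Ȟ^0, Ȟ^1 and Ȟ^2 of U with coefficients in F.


Ȟ^0 ≅ 0, Ȟ^1 ≅ Z ⊕ Z/2, Ȟ^2 ≅ 0

nonempty overlaps:
  A12={q7} A13={q8} A14={q2,q9} A15={q6} A23={q5} A45={q1,q4}
C dims 5,6; δ0: rk 5, SNF 1^4·2
degree 0: 5−5−0 = 0 → Ȟ^0 ≅ 0
degree 1: 6−0−5 = 1 plus torsion [2] → Ȟ^1 ≅ Z ⊕ Z/2
degree 2: 0−0−0 = 0 → Ȟ^2 ≅ 0


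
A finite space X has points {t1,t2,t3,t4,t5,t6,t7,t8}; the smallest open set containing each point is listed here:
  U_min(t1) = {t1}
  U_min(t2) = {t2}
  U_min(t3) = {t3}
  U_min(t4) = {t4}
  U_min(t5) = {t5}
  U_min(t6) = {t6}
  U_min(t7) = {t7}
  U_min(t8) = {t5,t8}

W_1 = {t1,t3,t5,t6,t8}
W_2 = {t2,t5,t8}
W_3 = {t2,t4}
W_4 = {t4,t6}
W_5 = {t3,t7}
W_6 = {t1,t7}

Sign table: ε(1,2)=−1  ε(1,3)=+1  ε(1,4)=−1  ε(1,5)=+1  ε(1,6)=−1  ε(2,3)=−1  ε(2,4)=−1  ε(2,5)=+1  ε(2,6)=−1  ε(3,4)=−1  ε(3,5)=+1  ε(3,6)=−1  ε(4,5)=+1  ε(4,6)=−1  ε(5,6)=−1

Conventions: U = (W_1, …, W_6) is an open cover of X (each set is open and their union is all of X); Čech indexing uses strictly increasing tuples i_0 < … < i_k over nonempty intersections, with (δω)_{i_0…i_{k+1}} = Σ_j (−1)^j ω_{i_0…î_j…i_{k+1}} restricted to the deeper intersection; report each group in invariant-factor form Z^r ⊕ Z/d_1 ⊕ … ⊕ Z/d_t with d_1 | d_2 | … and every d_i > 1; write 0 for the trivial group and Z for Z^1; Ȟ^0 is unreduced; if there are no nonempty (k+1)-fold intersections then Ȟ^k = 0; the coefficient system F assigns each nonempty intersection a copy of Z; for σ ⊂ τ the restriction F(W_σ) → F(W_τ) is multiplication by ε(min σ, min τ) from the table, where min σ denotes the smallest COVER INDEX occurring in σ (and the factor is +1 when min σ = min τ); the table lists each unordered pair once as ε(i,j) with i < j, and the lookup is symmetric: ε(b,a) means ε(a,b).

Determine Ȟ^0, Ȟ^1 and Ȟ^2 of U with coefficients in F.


cover nerve:
  W12={t5,t8} W14={t6} W15={t3} W16={t1} W23={t2} W34={t4} W56={t7}
C dims 6,7; δ0: rk 5, SNF 1^5
Ȟ^0: (6−5)−0=1 ⇒ Z
Ȟ^1: (7−0)−5=2 ⇒ Z^2
Ȟ^2: (0−0)−0=0 ⇒ 0

Ȟ^0 ≅ Z, Ȟ^1 ≅ Z^2, Ȟ^2 ≅ 0
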